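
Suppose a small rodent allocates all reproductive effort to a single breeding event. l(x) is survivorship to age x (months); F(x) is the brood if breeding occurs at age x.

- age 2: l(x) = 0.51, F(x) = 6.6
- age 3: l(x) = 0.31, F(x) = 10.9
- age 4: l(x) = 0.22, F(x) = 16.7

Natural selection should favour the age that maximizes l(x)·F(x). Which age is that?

Expected offspring if breeding at age x = l(x) × F(x):
  age 2: 0.51 × 6.6 = 3.366
  age 3: 0.31 × 10.9 = 3.379
  age 4: 0.22 × 16.7 = 3.674
Maximum at age 4 (3.674).

4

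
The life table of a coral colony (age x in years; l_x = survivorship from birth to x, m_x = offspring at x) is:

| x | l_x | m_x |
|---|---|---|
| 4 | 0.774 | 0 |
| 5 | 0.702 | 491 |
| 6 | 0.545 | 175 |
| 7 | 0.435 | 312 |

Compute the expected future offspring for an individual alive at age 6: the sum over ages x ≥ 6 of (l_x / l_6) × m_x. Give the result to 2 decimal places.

424.03

l_6 = 0.545. Conditional survival from age 6 to x is l_x / l_6.
  x=6: (0.545/0.545) × 175 = 175.0000
  x=7: (0.435/0.545) × 312 = 249.0275
Sum = 175.0000 + 249.0275 = 424.0275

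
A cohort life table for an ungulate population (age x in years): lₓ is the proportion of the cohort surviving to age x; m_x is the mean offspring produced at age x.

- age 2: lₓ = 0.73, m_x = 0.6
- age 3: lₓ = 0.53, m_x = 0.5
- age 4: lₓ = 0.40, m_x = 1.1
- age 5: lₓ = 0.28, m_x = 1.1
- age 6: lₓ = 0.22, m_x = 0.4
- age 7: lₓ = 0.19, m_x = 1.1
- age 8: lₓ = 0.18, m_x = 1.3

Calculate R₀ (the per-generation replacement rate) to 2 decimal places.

R₀ = Σ lₓ m_x:
  age 2: 0.73 × 0.6 = 0.4380
  age 3: 0.53 × 0.5 = 0.2650
  age 4: 0.40 × 1.1 = 0.4400
  age 5: 0.28 × 1.1 = 0.3080
  age 6: 0.22 × 0.4 = 0.0880
  age 7: 0.19 × 1.1 = 0.2090
  age 8: 0.18 × 1.3 = 0.2340
R₀ = 0.4380 + 0.2650 + 0.4400 + 0.3080 + 0.0880 + 0.2090 + 0.2340 = 1.9820

1.98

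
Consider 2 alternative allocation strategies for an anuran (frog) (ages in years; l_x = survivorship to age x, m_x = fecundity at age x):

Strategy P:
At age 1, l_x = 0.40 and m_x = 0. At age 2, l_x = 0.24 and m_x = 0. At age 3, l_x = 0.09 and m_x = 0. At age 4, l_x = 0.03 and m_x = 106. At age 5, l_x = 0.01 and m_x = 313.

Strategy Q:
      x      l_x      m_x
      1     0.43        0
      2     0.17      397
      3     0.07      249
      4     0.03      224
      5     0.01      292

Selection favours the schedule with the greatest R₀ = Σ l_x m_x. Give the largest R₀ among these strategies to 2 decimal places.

Strategy P: R₀ = 0.40×0 + 0.24×0 + 0.09×0 + 0.03×106 + 0.01×313 = 6.3100
Strategy Q: R₀ = 0.43×0 + 0.17×397 + 0.07×249 + 0.03×224 + 0.01×292 = 94.5600
Highest R₀: strategy Q with 94.5600.

94.56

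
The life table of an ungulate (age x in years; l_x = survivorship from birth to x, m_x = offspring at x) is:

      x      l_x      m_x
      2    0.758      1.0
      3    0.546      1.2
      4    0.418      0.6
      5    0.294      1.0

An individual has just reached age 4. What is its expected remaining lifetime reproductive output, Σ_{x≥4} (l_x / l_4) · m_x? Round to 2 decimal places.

1.30

l_4 = 0.418. Conditional survival from age 4 to x is l_x / l_4.
  x=4: (0.418/0.418) × 0.6 = 0.6000
  x=5: (0.294/0.418) × 1.0 = 0.7033
Sum = 0.6000 + 0.7033 = 1.3033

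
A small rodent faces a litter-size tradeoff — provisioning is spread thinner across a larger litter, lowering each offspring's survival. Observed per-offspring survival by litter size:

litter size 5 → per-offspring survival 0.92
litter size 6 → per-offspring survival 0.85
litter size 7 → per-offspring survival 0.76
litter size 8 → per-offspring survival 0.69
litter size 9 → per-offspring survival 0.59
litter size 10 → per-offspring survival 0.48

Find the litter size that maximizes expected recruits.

8

Expected recruits = c × s(c):
  c=5: 5 × 0.92 = 4.600
  c=6: 6 × 0.85 = 5.100
  c=7: 7 × 0.76 = 5.320
  c=8: 8 × 0.69 = 5.520
  c=9: 9 × 0.59 = 5.310
  c=10: 10 × 0.48 = 4.800
Maximum at c = 8 (5.520 recruits).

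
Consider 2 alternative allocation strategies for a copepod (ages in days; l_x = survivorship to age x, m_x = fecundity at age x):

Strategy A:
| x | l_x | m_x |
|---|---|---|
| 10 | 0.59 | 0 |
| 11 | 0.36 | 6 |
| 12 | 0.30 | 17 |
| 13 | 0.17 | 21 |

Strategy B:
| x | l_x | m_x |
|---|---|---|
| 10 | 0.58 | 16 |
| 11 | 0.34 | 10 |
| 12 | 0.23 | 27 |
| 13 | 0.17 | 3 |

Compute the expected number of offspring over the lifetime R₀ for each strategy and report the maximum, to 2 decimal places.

19.40

Strategy A: R₀ = 0.59×0 + 0.36×6 + 0.30×17 + 0.17×21 = 10.8300
Strategy B: R₀ = 0.58×16 + 0.34×10 + 0.23×27 + 0.17×3 = 19.4000
Highest R₀: strategy B with 19.4000.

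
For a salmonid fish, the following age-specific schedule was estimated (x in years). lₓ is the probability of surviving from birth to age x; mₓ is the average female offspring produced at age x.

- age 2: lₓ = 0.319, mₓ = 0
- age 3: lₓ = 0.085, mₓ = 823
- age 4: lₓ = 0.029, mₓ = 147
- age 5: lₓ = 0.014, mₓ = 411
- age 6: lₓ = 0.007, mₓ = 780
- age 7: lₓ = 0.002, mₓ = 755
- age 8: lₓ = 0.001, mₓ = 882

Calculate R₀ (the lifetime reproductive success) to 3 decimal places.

R₀ = Σ lₓ mₓ:
  age 2: 0.319 × 0 = 0.0000
  age 3: 0.085 × 823 = 69.9550
  age 4: 0.029 × 147 = 4.2630
  age 5: 0.014 × 411 = 5.7540
  age 6: 0.007 × 780 = 5.4600
  age 7: 0.002 × 755 = 1.5100
  age 8: 0.001 × 882 = 0.8820
R₀ = 0.0000 + 69.9550 + 4.2630 + 5.7540 + 5.4600 + 1.5100 + 0.8820 = 87.8240

87.824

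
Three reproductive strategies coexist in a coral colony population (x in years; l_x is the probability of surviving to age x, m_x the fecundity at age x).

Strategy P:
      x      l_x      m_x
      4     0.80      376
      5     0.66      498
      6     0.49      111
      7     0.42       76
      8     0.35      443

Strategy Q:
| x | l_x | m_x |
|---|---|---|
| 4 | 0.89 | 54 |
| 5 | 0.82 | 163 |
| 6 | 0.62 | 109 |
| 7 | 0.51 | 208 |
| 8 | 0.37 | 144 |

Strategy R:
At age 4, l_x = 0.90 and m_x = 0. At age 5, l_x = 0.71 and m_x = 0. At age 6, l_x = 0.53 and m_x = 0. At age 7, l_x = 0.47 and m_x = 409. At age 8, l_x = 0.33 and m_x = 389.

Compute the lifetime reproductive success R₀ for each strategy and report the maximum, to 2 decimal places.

Strategy P: R₀ = 0.80×376 + 0.66×498 + 0.49×111 + 0.42×76 + 0.35×443 = 870.8400
Strategy Q: R₀ = 0.89×54 + 0.82×163 + 0.62×109 + 0.51×208 + 0.37×144 = 408.6600
Strategy R: R₀ = 0.90×0 + 0.71×0 + 0.53×0 + 0.47×409 + 0.33×389 = 320.6000
Highest R₀: strategy P with 870.8400.

870.84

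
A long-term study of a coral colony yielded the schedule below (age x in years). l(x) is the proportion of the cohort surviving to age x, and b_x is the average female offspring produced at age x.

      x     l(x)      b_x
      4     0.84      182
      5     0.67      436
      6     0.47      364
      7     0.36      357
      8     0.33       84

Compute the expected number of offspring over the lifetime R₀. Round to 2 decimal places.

R₀ = Σ l(x) b_x:
  age 4: 0.84 × 182 = 152.8800
  age 5: 0.67 × 436 = 292.1200
  age 6: 0.47 × 364 = 171.0800
  age 7: 0.36 × 357 = 128.5200
  age 8: 0.33 × 84 = 27.7200
R₀ = 152.8800 + 292.1200 + 171.0800 + 128.5200 + 27.7200 = 772.3200

772.32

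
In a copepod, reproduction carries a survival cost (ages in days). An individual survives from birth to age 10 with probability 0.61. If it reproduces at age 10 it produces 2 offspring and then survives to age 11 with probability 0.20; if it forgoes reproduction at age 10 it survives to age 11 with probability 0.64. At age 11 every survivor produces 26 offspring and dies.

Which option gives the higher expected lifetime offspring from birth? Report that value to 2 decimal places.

10.15

breed at age 10: R₀ = 0.61 × (2 + 0.20 × 26) = 0.61 × 7.2000 = 4.3920
delay to age 11: R₀ = 0.61 × (0.64 × 26) = 0.61 × 16.6400 = 10.1504
Higher: delay to age 11 (10.1504).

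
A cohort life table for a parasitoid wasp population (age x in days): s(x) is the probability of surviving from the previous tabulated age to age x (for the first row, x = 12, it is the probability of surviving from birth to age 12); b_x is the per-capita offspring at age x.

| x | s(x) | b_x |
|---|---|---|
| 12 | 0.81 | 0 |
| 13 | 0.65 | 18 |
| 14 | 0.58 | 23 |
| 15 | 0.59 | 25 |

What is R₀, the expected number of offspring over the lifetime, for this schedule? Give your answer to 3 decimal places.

21.005

Survivorship from birth: l_x = s_12·s_13·…·s_x.
  l_12 = 0.81000
  l_13 = 0.52650
  l_14 = 0.30537
  l_15 = 0.18017
R₀ = Σ l_x b_x:
  age 12: 0.81000 × 0 = 0.0000
  age 13: 0.52650 × 18 = 9.4770
  age 14: 0.30537 × 23 = 7.0235
  age 15: 0.18017 × 25 = 4.5042
R₀ = 0.0000 + 9.4770 + 7.0235 + 4.5042 = 21.0048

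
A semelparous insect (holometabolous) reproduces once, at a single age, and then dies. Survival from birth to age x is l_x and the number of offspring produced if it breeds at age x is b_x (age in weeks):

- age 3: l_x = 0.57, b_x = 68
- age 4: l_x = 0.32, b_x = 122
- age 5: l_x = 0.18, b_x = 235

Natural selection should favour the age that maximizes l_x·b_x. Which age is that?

5

Expected offspring if breeding at age x = l_x × b_x:
  age 3: 0.57 × 68 = 38.760
  age 4: 0.32 × 122 = 39.040
  age 5: 0.18 × 235 = 42.300
Maximum at age 5 (42.300).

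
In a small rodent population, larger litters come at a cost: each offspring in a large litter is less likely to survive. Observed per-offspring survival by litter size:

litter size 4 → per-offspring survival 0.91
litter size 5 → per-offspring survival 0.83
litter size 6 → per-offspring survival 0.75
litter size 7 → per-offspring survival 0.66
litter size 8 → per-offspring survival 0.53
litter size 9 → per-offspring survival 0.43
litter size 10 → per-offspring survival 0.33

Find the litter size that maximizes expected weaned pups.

7

Expected weaned pups = c × s(c):
  c=4: 4 × 0.91 = 3.640
  c=5: 5 × 0.83 = 4.150
  c=6: 6 × 0.75 = 4.500
  c=7: 7 × 0.66 = 4.620
  c=8: 8 × 0.53 = 4.240
  c=9: 9 × 0.43 = 3.870
  c=10: 10 × 0.33 = 3.300
Maximum at c = 7 (4.620 weaned pups).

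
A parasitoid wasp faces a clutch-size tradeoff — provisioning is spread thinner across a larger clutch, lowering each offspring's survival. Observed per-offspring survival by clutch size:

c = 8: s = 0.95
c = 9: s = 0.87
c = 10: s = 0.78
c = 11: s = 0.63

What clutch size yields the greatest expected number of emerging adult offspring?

9

Expected emerging adult offspring = c × s(c):
  c=8: 8 × 0.95 = 7.600
  c=9: 9 × 0.87 = 7.830
  c=10: 10 × 0.78 = 7.800
  c=11: 11 × 0.63 = 6.930
Maximum at c = 9 (7.830 emerging adult offspring).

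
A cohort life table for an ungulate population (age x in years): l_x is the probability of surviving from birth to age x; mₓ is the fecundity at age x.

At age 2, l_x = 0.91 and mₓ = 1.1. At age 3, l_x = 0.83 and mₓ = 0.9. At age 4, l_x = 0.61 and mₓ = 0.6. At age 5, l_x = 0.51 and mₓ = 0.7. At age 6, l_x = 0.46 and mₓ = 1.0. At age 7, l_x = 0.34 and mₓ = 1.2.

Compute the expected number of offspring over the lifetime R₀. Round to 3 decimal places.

3.339

R₀ = Σ l_x mₓ:
  age 2: 0.91 × 1.1 = 1.0010
  age 3: 0.83 × 0.9 = 0.7470
  age 4: 0.61 × 0.6 = 0.3660
  age 5: 0.51 × 0.7 = 0.3570
  age 6: 0.46 × 1.0 = 0.4600
  age 7: 0.34 × 1.2 = 0.4080
R₀ = 1.0010 + 0.7470 + 0.3660 + 0.3570 + 0.4600 + 0.4080 = 3.3390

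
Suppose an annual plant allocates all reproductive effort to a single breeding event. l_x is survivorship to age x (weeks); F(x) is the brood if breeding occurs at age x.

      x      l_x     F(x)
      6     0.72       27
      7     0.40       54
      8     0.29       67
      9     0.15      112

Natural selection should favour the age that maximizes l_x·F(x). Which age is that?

7

Expected offspring if breeding at age x = l_x × F(x):
  age 6: 0.72 × 27 = 19.440
  age 7: 0.40 × 54 = 21.600
  age 8: 0.29 × 67 = 19.430
  age 9: 0.15 × 112 = 16.800
Maximum at age 7 (21.600).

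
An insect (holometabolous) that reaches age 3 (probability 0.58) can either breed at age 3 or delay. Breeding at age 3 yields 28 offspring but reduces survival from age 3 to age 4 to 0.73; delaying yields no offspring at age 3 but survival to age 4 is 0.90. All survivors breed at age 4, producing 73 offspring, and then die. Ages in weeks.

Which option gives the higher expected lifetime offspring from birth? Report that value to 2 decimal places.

47.15

breed at age 3: R₀ = 0.58 × (28 + 0.73 × 73) = 0.58 × 81.2900 = 47.1482
delay to age 4: R₀ = 0.58 × (0.90 × 73) = 0.58 × 65.7000 = 38.1060
Higher: breed at age 3 (47.1482).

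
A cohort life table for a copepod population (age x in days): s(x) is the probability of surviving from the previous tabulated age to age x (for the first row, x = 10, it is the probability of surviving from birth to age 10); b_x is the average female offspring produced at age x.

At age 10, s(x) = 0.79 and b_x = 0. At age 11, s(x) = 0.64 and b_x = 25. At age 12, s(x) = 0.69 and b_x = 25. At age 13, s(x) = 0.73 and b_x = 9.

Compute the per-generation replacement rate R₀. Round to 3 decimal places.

23.654

Survivorship from birth: l_x = s_10·s_11·…·s_x.
  l_10 = 0.79000
  l_11 = 0.50560
  l_12 = 0.34886
  l_13 = 0.25467
R₀ = Σ l_x b_x:
  age 10: 0.79000 × 0 = 0.0000
  age 11: 0.50560 × 25 = 12.6400
  age 12: 0.34886 × 25 = 8.7215
  age 13: 0.25467 × 9 = 2.2920
R₀ = 0.0000 + 12.6400 + 8.7215 + 2.2920 = 23.6535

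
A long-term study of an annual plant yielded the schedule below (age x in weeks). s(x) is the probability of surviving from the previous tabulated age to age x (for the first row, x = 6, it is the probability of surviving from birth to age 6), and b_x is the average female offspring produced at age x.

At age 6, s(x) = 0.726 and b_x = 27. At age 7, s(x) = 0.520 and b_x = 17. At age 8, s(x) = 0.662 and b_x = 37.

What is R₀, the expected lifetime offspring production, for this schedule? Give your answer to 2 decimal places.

35.27

Survivorship from birth: l_x = s_6·s_7·…·s_x.
  l_6 = 0.72600
  l_7 = 0.37752
  l_8 = 0.24992
R₀ = Σ l_x b_x:
  age 6: 0.72600 × 27 = 19.6020
  age 7: 0.37752 × 17 = 6.4178
  age 8: 0.24992 × 37 = 9.2470
R₀ = 19.6020 + 6.4178 + 9.2470 = 35.2669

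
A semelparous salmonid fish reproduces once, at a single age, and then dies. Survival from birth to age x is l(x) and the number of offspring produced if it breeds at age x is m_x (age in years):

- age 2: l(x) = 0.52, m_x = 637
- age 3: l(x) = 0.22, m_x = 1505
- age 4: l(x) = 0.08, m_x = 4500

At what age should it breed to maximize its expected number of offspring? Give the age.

Expected offspring if breeding at age x = l(x) × m_x:
  age 2: 0.52 × 637 = 331.240
  age 3: 0.22 × 1505 = 331.100
  age 4: 0.08 × 4500 = 360.000
Maximum at age 4 (360.000).

4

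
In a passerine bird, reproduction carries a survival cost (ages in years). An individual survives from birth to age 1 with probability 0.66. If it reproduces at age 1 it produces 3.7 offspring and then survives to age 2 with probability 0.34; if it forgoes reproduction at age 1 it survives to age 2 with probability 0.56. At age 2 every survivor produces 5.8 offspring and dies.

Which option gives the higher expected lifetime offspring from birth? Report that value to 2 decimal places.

breed at age 1: R₀ = 0.66 × (3.7 + 0.34 × 5.8) = 0.66 × 5.6720 = 3.7435
delay to age 2: R₀ = 0.66 × (0.56 × 5.8) = 0.66 × 3.2480 = 2.1437
Higher: breed at age 1 (3.7435).

3.74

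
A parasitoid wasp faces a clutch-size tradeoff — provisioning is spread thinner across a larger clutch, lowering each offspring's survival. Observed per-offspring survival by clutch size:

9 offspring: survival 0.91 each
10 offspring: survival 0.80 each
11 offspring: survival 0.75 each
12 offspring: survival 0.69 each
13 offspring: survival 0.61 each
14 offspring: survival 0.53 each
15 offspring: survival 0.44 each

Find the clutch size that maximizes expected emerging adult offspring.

12

Expected emerging adult offspring = c × s(c):
  c=9: 9 × 0.91 = 8.190
  c=10: 10 × 0.80 = 8.000
  c=11: 11 × 0.75 = 8.250
  c=12: 12 × 0.69 = 8.280
  c=13: 13 × 0.61 = 7.930
  c=14: 14 × 0.53 = 7.420
  c=15: 15 × 0.44 = 6.600
Maximum at c = 12 (8.280 emerging adult offspring).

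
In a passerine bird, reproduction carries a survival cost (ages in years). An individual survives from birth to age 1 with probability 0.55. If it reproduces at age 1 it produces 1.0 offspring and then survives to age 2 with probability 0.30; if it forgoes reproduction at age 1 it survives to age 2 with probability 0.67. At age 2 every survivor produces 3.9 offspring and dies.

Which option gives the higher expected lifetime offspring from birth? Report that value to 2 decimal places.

1.44

breed at age 1: R₀ = 0.55 × (1.0 + 0.30 × 3.9) = 0.55 × 2.1700 = 1.1935
delay to age 2: R₀ = 0.55 × (0.67 × 3.9) = 0.55 × 2.6130 = 1.4372
Higher: delay to age 2 (1.4372).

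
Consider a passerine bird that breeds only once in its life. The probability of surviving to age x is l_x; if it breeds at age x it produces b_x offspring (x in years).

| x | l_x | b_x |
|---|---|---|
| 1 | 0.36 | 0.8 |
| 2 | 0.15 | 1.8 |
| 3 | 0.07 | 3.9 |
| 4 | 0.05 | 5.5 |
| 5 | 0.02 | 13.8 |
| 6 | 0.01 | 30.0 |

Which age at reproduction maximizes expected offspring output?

Expected offspring if breeding at age x = l_x × b_x:
  age 1: 0.36 × 0.8 = 0.288
  age 2: 0.15 × 1.8 = 0.270
  age 3: 0.07 × 3.9 = 0.273
  age 4: 0.05 × 5.5 = 0.275
  age 5: 0.02 × 13.8 = 0.276
  age 6: 0.01 × 30.0 = 0.300
Maximum at age 6 (0.300).

6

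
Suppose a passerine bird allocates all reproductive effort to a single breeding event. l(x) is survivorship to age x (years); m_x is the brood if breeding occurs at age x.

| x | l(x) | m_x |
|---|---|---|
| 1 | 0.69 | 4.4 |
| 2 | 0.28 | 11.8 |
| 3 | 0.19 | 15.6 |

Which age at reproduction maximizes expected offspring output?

Expected offspring if breeding at age x = l(x) × m_x:
  age 1: 0.69 × 4.4 = 3.036
  age 2: 0.28 × 11.8 = 3.304
  age 3: 0.19 × 15.6 = 2.964
Maximum at age 2 (3.304).

2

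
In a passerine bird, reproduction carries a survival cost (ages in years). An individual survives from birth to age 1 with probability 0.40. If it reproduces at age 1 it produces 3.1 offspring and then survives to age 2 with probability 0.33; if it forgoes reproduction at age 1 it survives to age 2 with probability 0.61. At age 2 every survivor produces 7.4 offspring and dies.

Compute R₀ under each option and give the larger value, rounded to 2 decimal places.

2.22

breed at age 1: R₀ = 0.40 × (3.1 + 0.33 × 7.4) = 0.40 × 5.5420 = 2.2168
delay to age 2: R₀ = 0.40 × (0.61 × 7.4) = 0.40 × 4.5140 = 1.8056
Higher: breed at age 1 (2.2168).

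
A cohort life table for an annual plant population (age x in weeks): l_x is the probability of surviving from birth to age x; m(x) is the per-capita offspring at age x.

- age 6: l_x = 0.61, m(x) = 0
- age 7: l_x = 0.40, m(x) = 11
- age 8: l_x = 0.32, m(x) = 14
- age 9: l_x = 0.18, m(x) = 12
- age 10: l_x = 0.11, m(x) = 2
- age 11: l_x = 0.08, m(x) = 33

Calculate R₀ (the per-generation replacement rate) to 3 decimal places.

R₀ = Σ l_x m(x):
  age 6: 0.61 × 0 = 0.0000
  age 7: 0.40 × 11 = 4.4000
  age 8: 0.32 × 14 = 4.4800
  age 9: 0.18 × 12 = 2.1600
  age 10: 0.11 × 2 = 0.2200
  age 11: 0.08 × 33 = 2.6400
R₀ = 0.0000 + 4.4000 + 4.4800 + 2.1600 + 0.2200 + 2.6400 = 13.9000

13.900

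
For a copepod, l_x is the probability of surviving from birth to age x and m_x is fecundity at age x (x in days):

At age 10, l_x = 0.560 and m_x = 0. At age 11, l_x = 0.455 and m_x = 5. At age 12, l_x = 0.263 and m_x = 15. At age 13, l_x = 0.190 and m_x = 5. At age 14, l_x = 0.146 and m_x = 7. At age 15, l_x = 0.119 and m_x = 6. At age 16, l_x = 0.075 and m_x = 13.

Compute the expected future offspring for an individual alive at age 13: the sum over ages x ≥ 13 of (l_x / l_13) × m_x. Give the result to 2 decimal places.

l_13 = 0.190. Conditional survival from age 13 to x is l_x / l_13.
  x=13: (0.190/0.190) × 5 = 5.0000
  x=14: (0.146/0.190) × 7 = 5.3789
  x=15: (0.119/0.190) × 6 = 3.7579
  x=16: (0.075/0.190) × 13 = 5.1316
Sum = 5.0000 + 5.3789 + 3.7579 + 5.1316 = 19.2684

19.27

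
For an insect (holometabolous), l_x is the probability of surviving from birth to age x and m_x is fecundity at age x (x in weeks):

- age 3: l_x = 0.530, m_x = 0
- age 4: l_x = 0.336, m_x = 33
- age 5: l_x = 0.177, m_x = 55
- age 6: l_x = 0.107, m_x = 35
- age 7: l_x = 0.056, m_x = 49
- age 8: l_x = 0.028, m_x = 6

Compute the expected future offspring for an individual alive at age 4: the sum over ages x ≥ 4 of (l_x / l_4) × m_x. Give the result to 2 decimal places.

l_4 = 0.336. Conditional survival from age 4 to x is l_x / l_4.
  x=4: (0.336/0.336) × 33 = 33.0000
  x=5: (0.177/0.336) × 55 = 28.9732
  x=6: (0.107/0.336) × 35 = 11.1458
  x=7: (0.056/0.336) × 49 = 8.1667
  x=8: (0.028/0.336) × 6 = 0.5000
Sum = 33.0000 + 28.9732 + 11.1458 + 8.1667 + 0.5000 = 81.7857

81.79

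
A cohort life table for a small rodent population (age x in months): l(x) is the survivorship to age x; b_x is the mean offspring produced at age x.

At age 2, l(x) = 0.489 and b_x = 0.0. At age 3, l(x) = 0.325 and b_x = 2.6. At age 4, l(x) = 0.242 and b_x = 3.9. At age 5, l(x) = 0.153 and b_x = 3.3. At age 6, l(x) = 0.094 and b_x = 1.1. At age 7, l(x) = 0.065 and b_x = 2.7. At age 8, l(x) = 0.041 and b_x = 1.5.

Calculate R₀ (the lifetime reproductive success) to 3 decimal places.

2.634

R₀ = Σ l(x) b_x:
  age 2: 0.489 × 0.0 = 0.0000
  age 3: 0.325 × 2.6 = 0.8450
  age 4: 0.242 × 3.9 = 0.9438
  age 5: 0.153 × 3.3 = 0.5049
  age 6: 0.094 × 1.1 = 0.1034
  age 7: 0.065 × 2.7 = 0.1755
  age 8: 0.041 × 1.5 = 0.0615
R₀ = 0.0000 + 0.8450 + 0.9438 + 0.5049 + 0.1034 + 0.1755 + 0.0615 = 2.6341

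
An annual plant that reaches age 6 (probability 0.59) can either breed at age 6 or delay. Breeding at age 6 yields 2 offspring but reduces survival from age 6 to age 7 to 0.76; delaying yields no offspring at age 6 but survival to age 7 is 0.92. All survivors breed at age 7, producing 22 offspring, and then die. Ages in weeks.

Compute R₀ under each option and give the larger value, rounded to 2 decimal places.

11.94

breed at age 6: R₀ = 0.59 × (2 + 0.76 × 22) = 0.59 × 18.7200 = 11.0448
delay to age 7: R₀ = 0.59 × (0.92 × 22) = 0.59 × 20.2400 = 11.9416
Higher: delay to age 7 (11.9416).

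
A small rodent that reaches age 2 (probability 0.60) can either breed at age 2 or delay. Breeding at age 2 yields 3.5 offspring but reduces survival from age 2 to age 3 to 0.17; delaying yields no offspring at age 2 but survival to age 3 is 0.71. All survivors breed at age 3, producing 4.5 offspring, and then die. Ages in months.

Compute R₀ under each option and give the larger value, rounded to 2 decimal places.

2.56

breed at age 2: R₀ = 0.60 × (3.5 + 0.17 × 4.5) = 0.60 × 4.2650 = 2.5590
delay to age 3: R₀ = 0.60 × (0.71 × 4.5) = 0.60 × 3.1950 = 1.9170
Higher: breed at age 2 (2.5590).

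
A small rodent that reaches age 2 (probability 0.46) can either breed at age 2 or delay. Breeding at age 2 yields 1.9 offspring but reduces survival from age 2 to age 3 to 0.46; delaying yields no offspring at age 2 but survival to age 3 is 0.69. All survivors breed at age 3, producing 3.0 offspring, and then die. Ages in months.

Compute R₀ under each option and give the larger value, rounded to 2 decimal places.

1.51

breed at age 2: R₀ = 0.46 × (1.9 + 0.46 × 3.0) = 0.46 × 3.2800 = 1.5088
delay to age 3: R₀ = 0.46 × (0.69 × 3.0) = 0.46 × 2.0700 = 0.9522
Higher: breed at age 2 (1.5088).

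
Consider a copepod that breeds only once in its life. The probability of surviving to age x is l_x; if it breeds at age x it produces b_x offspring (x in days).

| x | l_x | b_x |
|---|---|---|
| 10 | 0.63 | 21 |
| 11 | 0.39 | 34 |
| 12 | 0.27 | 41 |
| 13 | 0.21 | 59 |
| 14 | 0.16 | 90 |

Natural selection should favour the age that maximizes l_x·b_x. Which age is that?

14

Expected offspring if breeding at age x = l_x × b_x:
  age 10: 0.63 × 21 = 13.230
  age 11: 0.39 × 34 = 13.260
  age 12: 0.27 × 41 = 11.070
  age 13: 0.21 × 59 = 12.390
  age 14: 0.16 × 90 = 14.400
Maximum at age 14 (14.400).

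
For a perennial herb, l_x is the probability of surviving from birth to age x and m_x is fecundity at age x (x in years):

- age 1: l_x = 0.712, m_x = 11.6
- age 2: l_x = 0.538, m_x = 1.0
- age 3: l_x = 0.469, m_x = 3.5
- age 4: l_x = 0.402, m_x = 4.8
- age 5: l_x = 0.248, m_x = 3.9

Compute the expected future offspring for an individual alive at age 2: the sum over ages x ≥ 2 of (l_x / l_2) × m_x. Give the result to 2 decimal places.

l_2 = 0.538. Conditional survival from age 2 to x is l_x / l_2.
  x=2: (0.538/0.538) × 1.0 = 1.0000
  x=3: (0.469/0.538) × 3.5 = 3.0511
  x=4: (0.402/0.538) × 4.8 = 3.5866
  x=5: (0.248/0.538) × 3.9 = 1.7978
Sum = 1.0000 + 3.0511 + 3.5866 + 1.7978 = 9.4355

9.44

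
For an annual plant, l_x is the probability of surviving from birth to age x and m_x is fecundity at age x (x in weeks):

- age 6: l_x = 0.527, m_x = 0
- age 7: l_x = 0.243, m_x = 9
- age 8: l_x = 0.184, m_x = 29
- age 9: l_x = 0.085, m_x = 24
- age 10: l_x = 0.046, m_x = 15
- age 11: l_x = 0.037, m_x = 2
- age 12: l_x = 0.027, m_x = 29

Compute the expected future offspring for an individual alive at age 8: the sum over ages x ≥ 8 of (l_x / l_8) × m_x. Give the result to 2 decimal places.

48.49

l_8 = 0.184. Conditional survival from age 8 to x is l_x / l_8.
  x=8: (0.184/0.184) × 29 = 29.0000
  x=9: (0.085/0.184) × 24 = 11.0870
  x=10: (0.046/0.184) × 15 = 3.7500
  x=11: (0.037/0.184) × 2 = 0.4022
  x=12: (0.027/0.184) × 29 = 4.2554
Sum = 29.0000 + 11.0870 + 3.7500 + 0.4022 + 4.2554 = 48.4946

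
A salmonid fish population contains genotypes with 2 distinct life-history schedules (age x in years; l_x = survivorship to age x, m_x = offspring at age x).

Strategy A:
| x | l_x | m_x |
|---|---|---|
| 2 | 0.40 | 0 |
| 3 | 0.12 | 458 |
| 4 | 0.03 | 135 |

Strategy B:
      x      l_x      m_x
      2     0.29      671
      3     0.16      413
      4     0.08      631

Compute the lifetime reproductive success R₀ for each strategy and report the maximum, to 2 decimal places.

Strategy A: R₀ = 0.40×0 + 0.12×458 + 0.03×135 = 59.0100
Strategy B: R₀ = 0.29×671 + 0.16×413 + 0.08×631 = 311.1500
Highest R₀: strategy B with 311.1500.

311.15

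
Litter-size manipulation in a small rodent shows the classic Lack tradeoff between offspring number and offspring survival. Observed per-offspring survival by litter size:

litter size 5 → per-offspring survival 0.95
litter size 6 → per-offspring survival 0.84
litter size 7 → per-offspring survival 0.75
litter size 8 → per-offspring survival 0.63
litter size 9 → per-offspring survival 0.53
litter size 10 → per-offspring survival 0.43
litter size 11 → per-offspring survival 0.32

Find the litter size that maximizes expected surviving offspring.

Expected surviving offspring = c × s(c):
  c=5: 5 × 0.95 = 4.750
  c=6: 6 × 0.84 = 5.040
  c=7: 7 × 0.75 = 5.250
  c=8: 8 × 0.63 = 5.040
  c=9: 9 × 0.53 = 4.770
  c=10: 10 × 0.43 = 4.300
  c=11: 11 × 0.32 = 3.520
Maximum at c = 7 (5.250 surviving offspring).

7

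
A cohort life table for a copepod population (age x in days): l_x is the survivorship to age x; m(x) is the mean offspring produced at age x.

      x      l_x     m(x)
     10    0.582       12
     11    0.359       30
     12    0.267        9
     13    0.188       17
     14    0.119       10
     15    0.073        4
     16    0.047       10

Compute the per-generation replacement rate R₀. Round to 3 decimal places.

R₀ = Σ l_x m(x):
  age 10: 0.582 × 12 = 6.9840
  age 11: 0.359 × 30 = 10.7700
  age 12: 0.267 × 9 = 2.4030
  age 13: 0.188 × 17 = 3.1960
  age 14: 0.119 × 10 = 1.1900
  age 15: 0.073 × 4 = 0.2920
  age 16: 0.047 × 10 = 0.4700
R₀ = 6.9840 + 10.7700 + 2.4030 + 3.1960 + 1.1900 + 0.2920 + 0.4700 = 25.3050

25.305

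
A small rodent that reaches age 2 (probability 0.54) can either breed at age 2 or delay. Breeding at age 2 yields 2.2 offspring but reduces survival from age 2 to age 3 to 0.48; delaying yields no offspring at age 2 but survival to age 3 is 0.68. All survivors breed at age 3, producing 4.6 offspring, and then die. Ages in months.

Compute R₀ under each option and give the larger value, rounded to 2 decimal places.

breed at age 2: R₀ = 0.54 × (2.2 + 0.48 × 4.6) = 0.54 × 4.4080 = 2.3803
delay to age 3: R₀ = 0.54 × (0.68 × 4.6) = 0.54 × 3.1280 = 1.6891
Higher: breed at age 2 (2.3803).

2.38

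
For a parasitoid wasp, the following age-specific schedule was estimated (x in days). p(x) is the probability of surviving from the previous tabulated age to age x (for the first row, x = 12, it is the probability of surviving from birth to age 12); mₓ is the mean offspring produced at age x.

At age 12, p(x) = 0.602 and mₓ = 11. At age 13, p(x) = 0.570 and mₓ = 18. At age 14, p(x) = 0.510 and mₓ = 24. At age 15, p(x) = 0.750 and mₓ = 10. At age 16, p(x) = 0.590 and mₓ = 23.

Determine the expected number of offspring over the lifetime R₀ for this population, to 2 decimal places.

20.09

Survivorship from birth: l_x = p_12·p_13·…·p_x.
  l_12 = 0.60200
  l_13 = 0.34314
  l_14 = 0.17500
  l_15 = 0.13125
  l_16 = 0.07744
R₀ = Σ l_x mₓ:
  age 12: 0.60200 × 11 = 6.6220
  age 13: 0.34314 × 18 = 6.1765
  age 14: 0.17500 × 24 = 4.2000
  age 15: 0.13125 × 10 = 1.3125
  age 16: 0.07744 × 23 = 1.7811
R₀ = 6.6220 + 6.1765 + 4.2000 + 1.3125 + 1.7811 = 20.0921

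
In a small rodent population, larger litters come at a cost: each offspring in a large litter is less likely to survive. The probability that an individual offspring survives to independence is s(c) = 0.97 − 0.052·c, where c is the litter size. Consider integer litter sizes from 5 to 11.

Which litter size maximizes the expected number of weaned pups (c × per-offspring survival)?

9

Expected weaned pups = c × s(c):
  c=5: 5 × 0.710 = 3.550
  c=6: 6 × 0.658 = 3.948
  c=7: 7 × 0.606 = 4.242
  c=8: 8 × 0.554 = 4.432
  c=9: 9 × 0.502 = 4.518
  c=10: 10 × 0.450 = 4.500
  c=11: 11 × 0.398 = 4.378
Maximum at c = 9 (4.518 weaned pups).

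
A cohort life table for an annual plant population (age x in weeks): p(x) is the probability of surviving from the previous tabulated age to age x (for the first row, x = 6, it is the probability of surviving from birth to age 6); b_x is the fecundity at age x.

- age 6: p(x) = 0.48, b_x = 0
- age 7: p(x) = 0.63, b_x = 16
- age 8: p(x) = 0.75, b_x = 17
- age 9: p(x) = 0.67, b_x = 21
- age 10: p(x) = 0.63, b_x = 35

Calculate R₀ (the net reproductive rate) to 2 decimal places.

Survivorship from birth: l_x = p_6·p_7·…·p_x.
  l_6 = 0.48000
  l_7 = 0.30240
  l_8 = 0.22680
  l_9 = 0.15196
  l_10 = 0.09573
R₀ = Σ l_x b_x:
  age 6: 0.48000 × 0 = 0.0000
  age 7: 0.30240 × 16 = 4.8384
  age 8: 0.22680 × 17 = 3.8556
  age 9: 0.15196 × 21 = 3.1912
  age 10: 0.09573 × 35 = 3.3505
R₀ = 0.0000 + 4.8384 + 3.8556 + 3.1912 + 3.3505 = 15.2357

15.24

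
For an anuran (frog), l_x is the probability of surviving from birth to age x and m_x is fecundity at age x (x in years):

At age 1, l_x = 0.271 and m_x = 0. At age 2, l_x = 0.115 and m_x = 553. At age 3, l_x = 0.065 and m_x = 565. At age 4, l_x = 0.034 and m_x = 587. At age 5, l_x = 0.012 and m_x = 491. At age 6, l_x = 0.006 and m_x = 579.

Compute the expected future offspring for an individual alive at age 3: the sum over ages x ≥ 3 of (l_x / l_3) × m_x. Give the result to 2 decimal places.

1016.14

l_3 = 0.065. Conditional survival from age 3 to x is l_x / l_3.
  x=3: (0.065/0.065) × 565 = 565.0000
  x=4: (0.034/0.065) × 587 = 307.0462
  x=5: (0.012/0.065) × 491 = 90.6462
  x=6: (0.006/0.065) × 579 = 53.4462
Sum = 565.0000 + 307.0462 + 90.6462 + 53.4462 = 1016.1385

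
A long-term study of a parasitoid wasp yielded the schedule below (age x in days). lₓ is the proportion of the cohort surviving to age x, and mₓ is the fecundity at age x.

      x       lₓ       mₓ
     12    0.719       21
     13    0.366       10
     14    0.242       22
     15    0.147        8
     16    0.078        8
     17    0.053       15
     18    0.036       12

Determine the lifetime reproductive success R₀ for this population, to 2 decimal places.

R₀ = Σ lₓ mₓ:
  age 12: 0.719 × 21 = 15.0990
  age 13: 0.366 × 10 = 3.6600
  age 14: 0.242 × 22 = 5.3240
  age 15: 0.147 × 8 = 1.1760
  age 16: 0.078 × 8 = 0.6240
  age 17: 0.053 × 15 = 0.7950
  age 18: 0.036 × 12 = 0.4320
R₀ = 15.0990 + 3.6600 + 5.3240 + 1.1760 + 0.6240 + 0.7950 + 0.4320 = 27.1100

27.11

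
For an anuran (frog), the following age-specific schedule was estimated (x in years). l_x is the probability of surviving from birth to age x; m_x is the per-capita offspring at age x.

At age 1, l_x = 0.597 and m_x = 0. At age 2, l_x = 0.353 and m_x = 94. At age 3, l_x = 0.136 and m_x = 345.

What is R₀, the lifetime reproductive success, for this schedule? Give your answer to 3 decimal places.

R₀ = Σ l_x m_x:
  age 1: 0.597 × 0 = 0.0000
  age 2: 0.353 × 94 = 33.1820
  age 3: 0.136 × 345 = 46.9200
R₀ = 0.0000 + 33.1820 + 46.9200 = 80.1020

80.102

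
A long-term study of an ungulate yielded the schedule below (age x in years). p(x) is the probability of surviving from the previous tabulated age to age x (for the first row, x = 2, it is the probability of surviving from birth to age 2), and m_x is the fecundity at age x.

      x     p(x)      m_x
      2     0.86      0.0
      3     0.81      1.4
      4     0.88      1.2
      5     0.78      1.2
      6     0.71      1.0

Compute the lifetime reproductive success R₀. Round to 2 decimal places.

Survivorship from birth: l_x = p_2·p_3·…·p_x.
  l_2 = 0.86000
  l_3 = 0.69660
  l_4 = 0.61301
  l_5 = 0.47815
  l_6 = 0.33948
R₀ = Σ l_x m_x:
  age 2: 0.86000 × 0.0 = 0.0000
  age 3: 0.69660 × 1.4 = 0.9752
  age 4: 0.61301 × 1.2 = 0.7356
  age 5: 0.47815 × 1.2 = 0.5738
  age 6: 0.33948 × 1.0 = 0.3395
R₀ = 0.0000 + 0.9752 + 0.7356 + 0.5738 + 0.3395 = 2.6241

2.62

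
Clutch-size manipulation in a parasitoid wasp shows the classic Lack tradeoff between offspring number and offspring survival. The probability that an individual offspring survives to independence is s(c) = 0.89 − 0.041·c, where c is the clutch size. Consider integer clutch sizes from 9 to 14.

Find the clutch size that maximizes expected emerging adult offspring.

Expected emerging adult offspring = c × s(c):
  c=9: 9 × 0.521 = 4.689
  c=10: 10 × 0.480 = 4.800
  c=11: 11 × 0.439 = 4.829
  c=12: 12 × 0.398 = 4.776
  c=13: 13 × 0.357 = 4.641
  c=14: 14 × 0.316 = 4.424
Maximum at c = 11 (4.829 emerging adult offspring).

11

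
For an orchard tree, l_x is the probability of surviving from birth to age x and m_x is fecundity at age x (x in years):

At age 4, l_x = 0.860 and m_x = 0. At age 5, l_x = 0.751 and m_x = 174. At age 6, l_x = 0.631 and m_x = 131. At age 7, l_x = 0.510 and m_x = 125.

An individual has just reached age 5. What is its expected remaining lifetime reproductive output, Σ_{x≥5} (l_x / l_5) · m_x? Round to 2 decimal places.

l_5 = 0.751. Conditional survival from age 5 to x is l_x / l_5.
  x=5: (0.751/0.751) × 174 = 174.0000
  x=6: (0.631/0.751) × 131 = 110.0679
  x=7: (0.510/0.751) × 125 = 84.8868
Sum = 174.0000 + 110.0679 + 84.8868 = 368.9547

368.95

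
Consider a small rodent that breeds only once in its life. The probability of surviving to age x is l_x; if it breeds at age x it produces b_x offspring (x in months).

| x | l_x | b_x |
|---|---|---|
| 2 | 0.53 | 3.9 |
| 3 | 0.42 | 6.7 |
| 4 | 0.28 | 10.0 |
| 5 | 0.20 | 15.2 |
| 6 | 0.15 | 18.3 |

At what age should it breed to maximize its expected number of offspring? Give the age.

Expected offspring if breeding at age x = l_x × b_x:
  age 2: 0.53 × 3.9 = 2.067
  age 3: 0.42 × 6.7 = 2.814
  age 4: 0.28 × 10.0 = 2.800
  age 5: 0.20 × 15.2 = 3.040
  age 6: 0.15 × 18.3 = 2.745
Maximum at age 5 (3.040).

5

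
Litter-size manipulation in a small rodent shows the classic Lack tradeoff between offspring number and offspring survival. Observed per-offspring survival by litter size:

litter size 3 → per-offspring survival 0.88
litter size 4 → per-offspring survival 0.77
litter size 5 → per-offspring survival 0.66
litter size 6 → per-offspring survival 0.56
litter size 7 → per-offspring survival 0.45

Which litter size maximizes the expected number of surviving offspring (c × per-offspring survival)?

6

Expected surviving offspring = c × s(c):
  c=3: 3 × 0.88 = 2.640
  c=4: 4 × 0.77 = 3.080
  c=5: 5 × 0.66 = 3.300
  c=6: 6 × 0.56 = 3.360
  c=7: 7 × 0.45 = 3.150
Maximum at c = 6 (3.360 surviving offspring).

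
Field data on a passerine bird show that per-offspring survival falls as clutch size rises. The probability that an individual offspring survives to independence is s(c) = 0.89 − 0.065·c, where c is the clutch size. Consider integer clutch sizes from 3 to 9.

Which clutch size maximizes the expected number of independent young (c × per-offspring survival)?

7

Expected independent young = c × s(c):
  c=3: 3 × 0.695 = 2.085
  c=4: 4 × 0.630 = 2.520
  c=5: 5 × 0.565 = 2.825
  c=6: 6 × 0.500 = 3.000
  c=7: 7 × 0.435 = 3.045
  c=8: 8 × 0.370 = 2.960
  c=9: 9 × 0.305 = 2.745
Maximum at c = 7 (3.045 independent young).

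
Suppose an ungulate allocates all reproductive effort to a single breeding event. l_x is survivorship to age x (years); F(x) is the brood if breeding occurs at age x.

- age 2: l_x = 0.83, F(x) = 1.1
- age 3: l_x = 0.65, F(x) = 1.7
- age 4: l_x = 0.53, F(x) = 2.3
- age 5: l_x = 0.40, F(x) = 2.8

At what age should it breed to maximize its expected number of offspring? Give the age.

Expected offspring if breeding at age x = l_x × F(x):
  age 2: 0.83 × 1.1 = 0.913
  age 3: 0.65 × 1.7 = 1.105
  age 4: 0.53 × 2.3 = 1.219
  age 5: 0.40 × 2.8 = 1.120
Maximum at age 4 (1.219).

4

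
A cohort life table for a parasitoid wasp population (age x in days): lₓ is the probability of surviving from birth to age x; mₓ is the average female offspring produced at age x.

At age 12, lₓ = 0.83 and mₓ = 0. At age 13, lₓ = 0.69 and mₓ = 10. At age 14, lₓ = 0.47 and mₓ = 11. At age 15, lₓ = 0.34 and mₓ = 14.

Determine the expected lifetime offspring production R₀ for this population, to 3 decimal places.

16.830

R₀ = Σ lₓ mₓ:
  age 12: 0.83 × 0 = 0.0000
  age 13: 0.69 × 10 = 6.9000
  age 14: 0.47 × 11 = 5.1700
  age 15: 0.34 × 14 = 4.7600
R₀ = 0.0000 + 6.9000 + 5.1700 + 4.7600 = 16.8300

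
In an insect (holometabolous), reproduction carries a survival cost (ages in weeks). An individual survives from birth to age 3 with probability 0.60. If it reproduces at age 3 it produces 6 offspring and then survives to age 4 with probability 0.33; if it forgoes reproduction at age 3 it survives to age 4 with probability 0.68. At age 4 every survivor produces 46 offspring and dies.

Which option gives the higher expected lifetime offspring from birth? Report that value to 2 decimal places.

18.77

breed at age 3: R₀ = 0.60 × (6 + 0.33 × 46) = 0.60 × 21.1800 = 12.7080
delay to age 4: R₀ = 0.60 × (0.68 × 46) = 0.60 × 31.2800 = 18.7680
Higher: delay to age 4 (18.7680).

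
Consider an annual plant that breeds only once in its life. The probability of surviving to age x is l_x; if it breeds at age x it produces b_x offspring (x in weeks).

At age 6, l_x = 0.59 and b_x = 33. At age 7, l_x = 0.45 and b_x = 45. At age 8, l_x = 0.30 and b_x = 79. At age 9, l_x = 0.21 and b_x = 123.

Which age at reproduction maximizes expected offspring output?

9

Expected offspring if breeding at age x = l_x × b_x:
  age 6: 0.59 × 33 = 19.470
  age 7: 0.45 × 45 = 20.250
  age 8: 0.30 × 79 = 23.700
  age 9: 0.21 × 123 = 25.830
Maximum at age 9 (25.830).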